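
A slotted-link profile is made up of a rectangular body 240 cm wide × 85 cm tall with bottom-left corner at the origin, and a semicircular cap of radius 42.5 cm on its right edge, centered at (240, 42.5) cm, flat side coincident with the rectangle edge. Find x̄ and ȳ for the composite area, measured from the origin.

x̄ = 136.85 cm, ȳ = 42.50 cm

rectangular body: A = 240 × 85 = 20400.00, centroid at (120.00, 42.50).
semicircular end: A = ½π·42.5² = 2837.25, centroid at (258.04, 42.50).
ΣA = 23237.25 cm²
ΣAx̄ = (20400.00)(120.00) + (2837.25)(258.04) = 3180117.29 cm³
ΣAȳ = (20400.00)(42.50) + (2837.25)(42.50) = 987583.16 cm³
x̄ = 3180117.29 / 23237.25 = 136.85 cm
ȳ = 987583.16 / 23237.25 = 42.50 cm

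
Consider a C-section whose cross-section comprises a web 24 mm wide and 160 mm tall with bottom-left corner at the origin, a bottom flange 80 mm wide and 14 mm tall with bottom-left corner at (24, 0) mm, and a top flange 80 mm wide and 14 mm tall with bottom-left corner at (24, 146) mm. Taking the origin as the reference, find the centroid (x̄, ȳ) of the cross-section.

web: A = 24 × 160 = 3840.00, centroid at (12.00, 80.00).
bottom flange: A = 80 × 14 = 1120.00, centroid at (64.00, 7.00).
top flange: A = 80 × 14 = 1120.00, centroid at (64.00, 153.00).
ΣA = 6080.00 mm²
ΣAx̄ = (3840.00)(12.00) + (1120.00)(64.00) + (1120.00)(64.00) = 189440.00 mm³
ΣAȳ = (3840.00)(80.00) + (1120.00)(7.00) + (1120.00)(153.00) = 486400.00 mm³
x̄ = 189440.00 / 6080.00 = 31.16 mm
ȳ = 486400.00 / 6080.00 = 80.00 mm

x̄ = 31.16 mm, ȳ = 80.00 mm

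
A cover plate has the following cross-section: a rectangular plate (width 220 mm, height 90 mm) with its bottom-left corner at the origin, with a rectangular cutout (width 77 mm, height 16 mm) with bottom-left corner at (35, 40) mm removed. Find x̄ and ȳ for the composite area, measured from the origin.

plate: A = 220 × 90 = 19800.00, centroid at (110.00, 45.00).
hole: A = −(77 × 16) = -1232.00, centroid at (73.50, 48.00).
ΣA = 18568.00 mm²
ΣAx̄ = (19800.00)(110.00) + (-1232.00)(73.50) = 2087448.00 mm³
ΣAȳ = (19800.00)(45.00) + (-1232.00)(48.00) = 831864.00 mm³
x̄ = 2087448.00 / 18568.00 = 112.42 mm
ȳ = 831864.00 / 18568.00 = 44.80 mm

x̄ = 112.42 mm, ȳ = 44.80 mm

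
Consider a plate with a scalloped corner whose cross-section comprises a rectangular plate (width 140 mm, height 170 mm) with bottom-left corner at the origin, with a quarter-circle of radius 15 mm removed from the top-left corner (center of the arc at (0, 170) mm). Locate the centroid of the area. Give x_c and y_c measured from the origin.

x_c = 70.48 mm, y_c = 84.41 mm

Part | A | x̄ᵢ | ȳᵢ | A·x̄ᵢ | A·ȳᵢ
plate | 23800.00 | 70.00 | 85.00 | 1666000.00 | 2023000.00
removed quarter-circle | -176.71 | 6.37 | 163.63 | -1125.00 | -28916.48
Σ | 23623.29 |  |  | 1664875.00 | 1994083.52
x_c = 1664875.00 / 23623.29 = 70.48 mm
y_c = 1994083.52 / 23623.29 = 84.41 mm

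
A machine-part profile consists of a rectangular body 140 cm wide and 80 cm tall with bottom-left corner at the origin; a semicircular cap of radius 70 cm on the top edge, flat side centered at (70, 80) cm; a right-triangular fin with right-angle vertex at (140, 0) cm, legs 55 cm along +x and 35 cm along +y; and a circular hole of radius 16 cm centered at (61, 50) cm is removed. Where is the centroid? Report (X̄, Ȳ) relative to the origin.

X̄ = 74.84 cm, Ȳ = 66.30 cm

Part | A | x̄ᵢ | ȳᵢ | A·x̄ᵢ | A·ȳᵢ
rectangular body | 11200.00 | 70.00 | 40.00 | 784000.00 | 448000.00
semicircular top | 7696.90 | 70.00 | 109.71 | 538783.14 | 844418.83
triangular fin | 962.50 | 158.33 | 11.67 | 152395.83 | 11229.17
hole | -804.25 | 61.00 | 50.00 | -49059.11 | -40212.39
Σ | 19055.15 |  |  | 1426119.86 | 1263435.61
X̄ = 1426119.86 / 19055.15 = 74.84 cm
Ȳ = 1263435.61 / 19055.15 = 66.30 cm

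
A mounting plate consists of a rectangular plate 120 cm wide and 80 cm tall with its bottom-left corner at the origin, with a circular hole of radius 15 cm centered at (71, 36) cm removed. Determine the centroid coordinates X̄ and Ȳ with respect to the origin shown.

Part | A | x̄ᵢ | ȳᵢ | A·x̄ᵢ | A·ȳᵢ
plate | 9600.00 | 60.00 | 40.00 | 576000.00 | 384000.00
hole | -706.86 | 71.00 | 36.00 | -50186.94 | -25446.90
Σ | 8893.14 |  |  | 525813.06 | 358553.10
X̄ = 525813.06 / 8893.14 = 59.13 cm
Ȳ = 358553.10 / 8893.14 = 40.32 cm

X̄ = 59.13 cm, Ȳ = 40.32 cm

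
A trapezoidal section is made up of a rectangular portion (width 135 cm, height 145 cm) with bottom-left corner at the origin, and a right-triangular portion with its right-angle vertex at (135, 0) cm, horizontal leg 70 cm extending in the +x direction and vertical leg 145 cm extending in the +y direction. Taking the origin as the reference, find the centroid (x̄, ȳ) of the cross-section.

Part | A | x̄ᵢ | ȳᵢ | A·x̄ᵢ | A·ȳᵢ
rectangular portion | 19575.00 | 67.50 | 72.50 | 1321312.50 | 1419187.50
triangular portion | 5075.00 | 158.33 | 48.33 | 803541.67 | 245291.67
Σ | 24650.00 |  |  | 2124854.17 | 1664479.17
x̄ = 2124854.17 / 24650.00 = 86.20 cm
ȳ = 1664479.17 / 24650.00 = 67.52 cm

x̄ = 86.20 cm, ȳ = 67.52 cm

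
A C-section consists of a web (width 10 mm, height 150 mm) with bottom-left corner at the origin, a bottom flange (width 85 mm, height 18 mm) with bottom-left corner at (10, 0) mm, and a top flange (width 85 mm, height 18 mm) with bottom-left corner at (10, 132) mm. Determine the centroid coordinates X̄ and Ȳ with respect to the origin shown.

X̄ = 36.88 mm, Ȳ = 75.00 mm

web: A = 10 × 150 = 1500.00, centroid at (5.00, 75.00).
bottom flange: A = 85 × 18 = 1530.00, centroid at (52.50, 9.00).
top flange: A = 85 × 18 = 1530.00, centroid at (52.50, 141.00).
ΣA = 4560.00 mm²
ΣAX̄ = (1500.00)(5.00) + (1530.00)(52.50) + (1530.00)(52.50) = 168150.00 mm³
ΣAȲ = (1500.00)(75.00) + (1530.00)(9.00) + (1530.00)(141.00) = 342000.00 mm³
X̄ = 168150.00 / 4560.00 = 36.88 mm
Ȳ = 342000.00 / 4560.00 = 75.00 mm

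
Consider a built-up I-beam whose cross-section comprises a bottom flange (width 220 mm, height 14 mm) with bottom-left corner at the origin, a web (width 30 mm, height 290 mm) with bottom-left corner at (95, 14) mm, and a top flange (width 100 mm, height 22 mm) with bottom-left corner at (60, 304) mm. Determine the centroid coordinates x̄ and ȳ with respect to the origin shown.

Part | A | x̄ᵢ | ȳᵢ | A·x̄ᵢ | A·ȳᵢ
bottom flange | 3080.00 | 110.00 | 7.00 | 338800.00 | 21560.00
web | 8700.00 | 110.00 | 159.00 | 957000.00 | 1383300.00
top flange | 2200.00 | 110.00 | 315.00 | 242000.00 | 693000.00
Σ | 13980.00 |  |  | 1537800.00 | 2097860.00
x̄ = 1537800.00 / 13980.00 = 110.00 mm
ȳ = 2097860.00 / 13980.00 = 150.06 mm

x̄ = 110.00 mm, ȳ = 150.06 mm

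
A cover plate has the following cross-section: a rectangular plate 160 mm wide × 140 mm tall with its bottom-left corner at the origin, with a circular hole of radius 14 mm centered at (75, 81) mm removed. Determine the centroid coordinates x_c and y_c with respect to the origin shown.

plate: A = 160 × 140 = 22400.00, centroid at (80.00, 70.00).
hole: A = −π·14² = -615.75, centroid at (75.00, 81.00).
ΣA = 21784.25 mm²
ΣAx_c = (22400.00)(80.00) + (-615.75)(75.00) = 1745818.59 mm³
ΣAy_c = (22400.00)(70.00) + (-615.75)(81.00) = 1518124.08 mm³
x_c = 1745818.59 / 21784.25 = 80.14 mm
y_c = 1518124.08 / 21784.25 = 69.69 mm

x_c = 80.14 mm, y_c = 69.69 mm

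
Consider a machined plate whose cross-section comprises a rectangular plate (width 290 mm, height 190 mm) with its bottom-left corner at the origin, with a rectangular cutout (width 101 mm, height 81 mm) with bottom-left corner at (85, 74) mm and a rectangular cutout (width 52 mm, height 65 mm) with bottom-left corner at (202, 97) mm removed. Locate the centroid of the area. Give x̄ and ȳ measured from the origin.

plate: A = 290 × 190 = 55100.00, centroid at (145.00, 95.00).
hole 1: A = −(101 × 81) = -8181.00, centroid at (135.50, 114.50).
hole 2: A = −(52 × 65) = -3380.00, centroid at (228.00, 129.50).
ΣA = 43539.00 mm²
ΣAx̄ = (55100.00)(145.00) + (-8181.00)(135.50) + (-3380.00)(228.00) = 6110334.50 mm³
ΣAȳ = (55100.00)(95.00) + (-8181.00)(114.50) + (-3380.00)(129.50) = 3860065.50 mm³
x̄ = 6110334.50 / 43539.00 = 140.34 mm
ȳ = 3860065.50 / 43539.00 = 88.66 mm

x̄ = 140.34 mm, ȳ = 88.66 mm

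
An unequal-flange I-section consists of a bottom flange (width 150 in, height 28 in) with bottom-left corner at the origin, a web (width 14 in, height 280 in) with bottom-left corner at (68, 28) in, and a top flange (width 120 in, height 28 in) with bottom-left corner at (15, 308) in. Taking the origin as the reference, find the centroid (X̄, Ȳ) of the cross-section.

Part | A | x̄ᵢ | ȳᵢ | A·x̄ᵢ | A·ȳᵢ
bottom flange | 4200.00 | 75.00 | 14.00 | 315000.00 | 58800.00
web | 3920.00 | 75.00 | 168.00 | 294000.00 | 658560.00
top flange | 3360.00 | 75.00 | 322.00 | 252000.00 | 1081920.00
Σ | 11480.00 |  |  | 861000.00 | 1799280.00
X̄ = 861000.00 / 11480.00 = 75.00 in
Ȳ = 1799280.00 / 11480.00 = 156.73 in

X̄ = 75.00 in, Ȳ = 156.73 in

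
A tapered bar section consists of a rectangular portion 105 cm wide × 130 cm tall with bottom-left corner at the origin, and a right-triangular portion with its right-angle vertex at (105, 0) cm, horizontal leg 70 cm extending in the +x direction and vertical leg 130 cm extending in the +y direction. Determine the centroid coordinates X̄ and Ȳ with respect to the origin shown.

X̄ = 71.46 cm, Ȳ = 59.58 cm

Part | A | x̄ᵢ | ȳᵢ | A·x̄ᵢ | A·ȳᵢ
rectangular portion | 13650.00 | 52.50 | 65.00 | 716625.00 | 887250.00
triangular portion | 4550.00 | 128.33 | 43.33 | 583916.67 | 197166.67
Σ | 18200.00 |  |  | 1300541.67 | 1084416.67
X̄ = 1300541.67 / 18200.00 = 71.46 cm
Ȳ = 1084416.67 / 18200.00 = 59.58 cm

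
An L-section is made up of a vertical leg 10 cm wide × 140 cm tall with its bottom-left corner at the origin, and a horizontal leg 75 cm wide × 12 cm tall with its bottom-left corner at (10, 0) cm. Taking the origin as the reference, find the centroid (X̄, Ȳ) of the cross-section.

X̄ = 21.63 cm, Ȳ = 44.96 cm

Part | A | x̄ᵢ | ȳᵢ | A·x̄ᵢ | A·ȳᵢ
vertical leg | 1400.00 | 5.00 | 70.00 | 7000.00 | 98000.00
horizontal leg | 900.00 | 47.50 | 6.00 | 42750.00 | 5400.00
Σ | 2300.00 |  |  | 49750.00 | 103400.00
X̄ = 49750.00 / 2300.00 = 21.63 cm
Ȳ = 103400.00 / 2300.00 = 44.96 cm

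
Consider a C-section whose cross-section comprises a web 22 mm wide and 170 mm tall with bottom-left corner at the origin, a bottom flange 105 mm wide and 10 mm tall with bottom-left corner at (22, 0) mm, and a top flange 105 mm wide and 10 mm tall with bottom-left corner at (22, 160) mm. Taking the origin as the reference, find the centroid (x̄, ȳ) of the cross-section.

x̄ = 33.83 mm, ȳ = 85.00 mm

web: A = 22 × 170 = 3740.00, centroid at (11.00, 85.00).
bottom flange: A = 105 × 10 = 1050.00, centroid at (74.50, 5.00).
top flange: A = 105 × 10 = 1050.00, centroid at (74.50, 165.00).
ΣA = 5840.00 mm²
ΣAx̄ = (3740.00)(11.00) + (1050.00)(74.50) + (1050.00)(74.50) = 197590.00 mm³
ΣAȳ = (3740.00)(85.00) + (1050.00)(5.00) + (1050.00)(165.00) = 496400.00 mm³
x̄ = 197590.00 / 5840.00 = 33.83 mm
ȳ = 496400.00 / 5840.00 = 85.00 mm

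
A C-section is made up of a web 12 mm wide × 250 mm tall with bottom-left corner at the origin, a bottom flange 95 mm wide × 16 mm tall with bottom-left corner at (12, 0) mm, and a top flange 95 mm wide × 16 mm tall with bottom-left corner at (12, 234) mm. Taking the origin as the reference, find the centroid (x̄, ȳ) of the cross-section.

x̄ = 32.93 mm, ȳ = 125.00 mm

Part | A | x̄ᵢ | ȳᵢ | A·x̄ᵢ | A·ȳᵢ
web | 3000.00 | 6.00 | 125.00 | 18000.00 | 375000.00
bottom flange | 1520.00 | 59.50 | 8.00 | 90440.00 | 12160.00
top flange | 1520.00 | 59.50 | 242.00 | 90440.00 | 367840.00
Σ | 6040.00 |  |  | 198880.00 | 755000.00
x̄ = 198880.00 / 6040.00 = 32.93 mm
ȳ = 755000.00 / 6040.00 = 125.00 mm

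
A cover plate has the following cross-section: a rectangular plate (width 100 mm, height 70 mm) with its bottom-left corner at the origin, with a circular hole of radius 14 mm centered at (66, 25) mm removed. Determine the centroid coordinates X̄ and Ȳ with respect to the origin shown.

plate: A = 100 × 70 = 7000.00, centroid at (50.00, 35.00).
hole: A = −π·14² = -615.75, centroid at (66.00, 25.00).
ΣA = 6384.25 mm²
ΣAX̄ = (7000.00)(50.00) + (-615.75)(66.00) = 309360.36 mm³
ΣAȲ = (7000.00)(35.00) + (-615.75)(25.00) = 229606.20 mm³
X̄ = 309360.36 / 6384.25 = 48.46 mm
Ȳ = 229606.20 / 6384.25 = 35.96 mm

X̄ = 48.46 mm, Ȳ = 35.96 mm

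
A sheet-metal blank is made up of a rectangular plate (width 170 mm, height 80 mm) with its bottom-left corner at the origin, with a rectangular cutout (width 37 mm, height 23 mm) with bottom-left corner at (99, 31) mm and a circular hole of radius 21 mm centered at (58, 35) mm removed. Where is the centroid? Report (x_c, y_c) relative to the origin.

plate: A = 170 × 80 = 13600.00, centroid at (85.00, 40.00).
hole 1: A = −(37 × 23) = -851.00, centroid at (117.50, 42.50).
hole 2: A = −π·21² = -1385.44, centroid at (58.00, 35.00).
ΣA = 11363.56 mm²
ΣAx_c = (13600.00)(85.00) + (-851.00)(117.50) + (-1385.44)(58.00) = 975651.84 mm³
ΣAy_c = (13600.00)(40.00) + (-851.00)(42.50) + (-1385.44)(35.00) = 459342.02 mm³
x_c = 975651.84 / 11363.56 = 85.86 mm
y_c = 459342.02 / 11363.56 = 40.42 mm

x_c = 85.86 mm, y_c = 40.42 mm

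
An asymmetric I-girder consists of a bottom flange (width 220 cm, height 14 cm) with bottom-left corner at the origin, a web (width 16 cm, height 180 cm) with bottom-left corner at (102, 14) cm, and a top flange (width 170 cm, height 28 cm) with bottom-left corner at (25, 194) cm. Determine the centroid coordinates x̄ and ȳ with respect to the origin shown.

bottom flange: A = 220 × 14 = 3080.00, centroid at (110.00, 7.00).
web: A = 16 × 180 = 2880.00, centroid at (110.00, 104.00).
top flange: A = 170 × 28 = 4760.00, centroid at (110.00, 208.00).
ΣA = 10720.00 cm²
ΣAx̄ = (3080.00)(110.00) + (2880.00)(110.00) + (4760.00)(110.00) = 1179200.00 cm³
ΣAȳ = (3080.00)(7.00) + (2880.00)(104.00) + (4760.00)(208.00) = 1311160.00 cm³
x̄ = 1179200.00 / 10720.00 = 110.00 cm
ȳ = 1311160.00 / 10720.00 = 122.31 cm

x̄ = 110.00 cm, ȳ = 122.31 cm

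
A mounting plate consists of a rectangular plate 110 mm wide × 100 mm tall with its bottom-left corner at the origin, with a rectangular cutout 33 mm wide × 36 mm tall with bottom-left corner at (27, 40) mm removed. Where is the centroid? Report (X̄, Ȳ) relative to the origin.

X̄ = 56.39 mm, Ȳ = 49.03 mm

plate: A = 110 × 100 = 11000.00, centroid at (55.00, 50.00).
hole: A = −(33 × 36) = -1188.00, centroid at (43.50, 58.00).
ΣA = 9812.00 mm²
ΣAX̄ = (11000.00)(55.00) + (-1188.00)(43.50) = 553322.00 mm³
ΣAȲ = (11000.00)(50.00) + (-1188.00)(58.00) = 481096.00 mm³
X̄ = 553322.00 / 9812.00 = 56.39 mm
Ȳ = 481096.00 / 9812.00 = 49.03 mm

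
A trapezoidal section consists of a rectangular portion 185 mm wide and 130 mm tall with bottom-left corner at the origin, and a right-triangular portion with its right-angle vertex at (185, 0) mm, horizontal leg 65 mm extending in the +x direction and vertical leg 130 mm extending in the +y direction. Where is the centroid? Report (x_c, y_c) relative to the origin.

rectangular portion: A = 185 × 130 = 24050.00, centroid at (92.50, 65.00).
triangular portion: A = ½·65·130 = 4225.00, centroid at (206.67, 43.33).
ΣA = 28275.00 mm²
ΣAx_c = (24050.00)(92.50) + (4225.00)(206.67) = 3097791.67 mm³
ΣAy_c = (24050.00)(65.00) + (4225.00)(43.33) = 1746333.33 mm³
x_c = 3097791.67 / 28275.00 = 109.56 mm
y_c = 1746333.33 / 28275.00 = 61.76 mm

x_c = 109.56 mm, y_c = 61.76 mm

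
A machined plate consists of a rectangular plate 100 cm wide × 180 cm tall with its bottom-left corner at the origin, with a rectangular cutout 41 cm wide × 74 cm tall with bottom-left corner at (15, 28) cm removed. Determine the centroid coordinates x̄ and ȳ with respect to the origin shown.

x̄ = 52.94 cm, ȳ = 95.07 cm

plate: A = 100 × 180 = 18000.00, centroid at (50.00, 90.00).
hole: A = −(41 × 74) = -3034.00, centroid at (35.50, 65.00).
ΣA = 14966.00 cm²
ΣAx̄ = (18000.00)(50.00) + (-3034.00)(35.50) = 792293.00 cm³
ΣAȳ = (18000.00)(90.00) + (-3034.00)(65.00) = 1422790.00 cm³
x̄ = 792293.00 / 14966.00 = 52.94 cm
ȳ = 1422790.00 / 14966.00 = 95.07 cm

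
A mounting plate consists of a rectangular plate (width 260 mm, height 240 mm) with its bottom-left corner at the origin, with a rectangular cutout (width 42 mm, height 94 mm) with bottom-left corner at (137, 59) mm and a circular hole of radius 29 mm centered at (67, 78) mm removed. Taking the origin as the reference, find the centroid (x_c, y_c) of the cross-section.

plate: A = 260 × 240 = 62400.00, centroid at (130.00, 120.00).
hole 1: A = −(42 × 94) = -3948.00, centroid at (158.00, 106.00).
hole 2: A = −π·29² = -2642.08, centroid at (67.00, 78.00).
ΣA = 55809.92 mm²
ΣAx_c = (62400.00)(130.00) + (-3948.00)(158.00) + (-2642.08)(67.00) = 7311196.68 mm³
ΣAy_c = (62400.00)(120.00) + (-3948.00)(106.00) + (-2642.08)(78.00) = 6863429.81 mm³
x_c = 7311196.68 / 55809.92 = 131.00 mm
y_c = 6863429.81 / 55809.92 = 122.98 mm

x_c = 131.00 mm, y_c = 122.98 mm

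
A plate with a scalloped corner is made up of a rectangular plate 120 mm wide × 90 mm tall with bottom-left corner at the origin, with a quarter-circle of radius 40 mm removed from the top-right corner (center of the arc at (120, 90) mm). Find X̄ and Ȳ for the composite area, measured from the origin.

X̄ = 54.33 mm, Ȳ = 41.31 mm

plate: A = 120 × 90 = 10800.00, centroid at (60.00, 45.00).
removed quarter-circle: A = −¼π·40² = -1256.64, centroid at (103.02, 73.02).
ΣA = 9543.36 mm², ΣAX̄ = 518536.89 mm³, ΣAȲ = 394236.00 mm³.
X̄ = 518536.89/9543.36 = 54.33 mm; Ȳ = 394236.00/9543.36 = 41.31 mm.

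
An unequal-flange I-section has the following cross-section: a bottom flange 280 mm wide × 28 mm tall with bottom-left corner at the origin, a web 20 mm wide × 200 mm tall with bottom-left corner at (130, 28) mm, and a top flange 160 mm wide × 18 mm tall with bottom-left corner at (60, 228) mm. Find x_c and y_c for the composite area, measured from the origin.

x_c = 140.00 mm, y_c = 88.61 mm

Part | A | x̄ᵢ | ȳᵢ | A·x̄ᵢ | A·ȳᵢ
bottom flange | 7840.00 | 140.00 | 14.00 | 1097600.00 | 109760.00
web | 4000.00 | 140.00 | 128.00 | 560000.00 | 512000.00
top flange | 2880.00 | 140.00 | 237.00 | 403200.00 | 682560.00
Σ | 14720.00 |  |  | 2060800.00 | 1304320.00
x_c = 2060800.00 / 14720.00 = 140.00 mm
y_c = 1304320.00 / 14720.00 = 88.61 mm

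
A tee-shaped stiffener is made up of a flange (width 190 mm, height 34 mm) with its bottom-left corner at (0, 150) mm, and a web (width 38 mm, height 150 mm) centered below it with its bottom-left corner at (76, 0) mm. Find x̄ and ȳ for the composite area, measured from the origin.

Part | A | x̄ᵢ | ȳᵢ | A·x̄ᵢ | A·ȳᵢ
web | 5700.00 | 95.00 | 75.00 | 541500.00 | 427500.00
flange | 6460.00 | 95.00 | 167.00 | 613700.00 | 1078820.00
Σ | 12160.00 |  |  | 1155200.00 | 1506320.00
x̄ = 1155200.00 / 12160.00 = 95.00 mm
ȳ = 1506320.00 / 12160.00 = 123.88 mm

x̄ = 95.00 mm, ȳ = 123.88 mm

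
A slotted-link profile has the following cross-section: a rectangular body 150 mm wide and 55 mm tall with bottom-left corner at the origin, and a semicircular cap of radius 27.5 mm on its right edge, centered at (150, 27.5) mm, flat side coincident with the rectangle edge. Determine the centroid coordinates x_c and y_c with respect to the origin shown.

rectangular body: A = 150 × 55 = 8250.00, centroid at (75.00, 27.50).
semicircular end: A = ½π·27.5² = 1187.91, centroid at (161.67, 27.50).
ΣA = 9437.91 mm²
ΣAx_c = (8250.00)(75.00) + (1187.91)(161.67) = 810801.79 mm³
ΣAy_c = (8250.00)(27.50) + (1187.91)(27.50) = 259542.65 mm³
x_c = 810801.79 / 9437.91 = 85.91 mm
y_c = 259542.65 / 9437.91 = 27.50 mm

x_c = 85.91 mm, y_c = 27.50 mm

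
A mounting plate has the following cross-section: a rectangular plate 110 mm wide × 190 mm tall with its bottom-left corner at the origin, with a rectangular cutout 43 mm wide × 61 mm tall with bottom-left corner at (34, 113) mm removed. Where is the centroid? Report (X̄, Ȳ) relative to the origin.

X̄ = 54.93 mm, Ȳ = 88.04 mm

Part | A | x̄ᵢ | ȳᵢ | A·x̄ᵢ | A·ȳᵢ
plate | 20900.00 | 55.00 | 95.00 | 1149500.00 | 1985500.00
hole | -2623.00 | 55.50 | 143.50 | -145576.50 | -376400.50
Σ | 18277.00 |  |  | 1003923.50 | 1609099.50
X̄ = 1003923.50 / 18277.00 = 54.93 mm
Ȳ = 1609099.50 / 18277.00 = 88.04 mm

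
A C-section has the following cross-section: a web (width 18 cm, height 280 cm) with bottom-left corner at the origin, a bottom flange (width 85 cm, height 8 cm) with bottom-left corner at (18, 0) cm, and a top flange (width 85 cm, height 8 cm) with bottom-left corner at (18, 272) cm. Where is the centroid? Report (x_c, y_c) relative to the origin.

x_c = 19.94 cm, y_c = 140.00 cm

web: A = 18 × 280 = 5040.00, centroid at (9.00, 140.00).
bottom flange: A = 85 × 8 = 680.00, centroid at (60.50, 4.00).
top flange: A = 85 × 8 = 680.00, centroid at (60.50, 276.00).
ΣA = 6400.00 cm²
ΣAx_c = (5040.00)(9.00) + (680.00)(60.50) + (680.00)(60.50) = 127640.00 cm³
ΣAy_c = (5040.00)(140.00) + (680.00)(4.00) + (680.00)(276.00) = 896000.00 cm³
x_c = 127640.00 / 6400.00 = 19.94 cm
y_c = 896000.00 / 6400.00 = 140.00 cm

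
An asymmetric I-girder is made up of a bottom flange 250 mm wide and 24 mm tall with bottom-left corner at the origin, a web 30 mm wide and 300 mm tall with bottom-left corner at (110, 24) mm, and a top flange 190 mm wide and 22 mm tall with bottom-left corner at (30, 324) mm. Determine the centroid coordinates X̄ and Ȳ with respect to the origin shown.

Part | A | x̄ᵢ | ȳᵢ | A·x̄ᵢ | A·ȳᵢ
bottom flange | 6000.00 | 125.00 | 12.00 | 750000.00 | 72000.00
web | 9000.00 | 125.00 | 174.00 | 1125000.00 | 1566000.00
top flange | 4180.00 | 125.00 | 335.00 | 522500.00 | 1400300.00
Σ | 19180.00 |  |  | 2397500.00 | 3038300.00
X̄ = 2397500.00 / 19180.00 = 125.00 mm
Ȳ = 3038300.00 / 19180.00 = 158.41 mm

X̄ = 125.00 mm, Ȳ = 158.41 mm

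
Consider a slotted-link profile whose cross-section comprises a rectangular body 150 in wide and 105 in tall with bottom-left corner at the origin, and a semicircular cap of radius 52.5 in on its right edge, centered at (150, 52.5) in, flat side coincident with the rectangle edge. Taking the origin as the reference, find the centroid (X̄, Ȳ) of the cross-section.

rectangular body: A = 150 × 105 = 15750.00, centroid at (75.00, 52.50).
semicircular end: A = ½π·52.5² = 4329.51, centroid at (172.28, 52.50).
ΣA = 20079.51 in², ΣAX̄ = 1927144.86 in³, ΣAȲ = 1054174.14 in³.
X̄ = 1927144.86/20079.51 = 95.98 in; Ȳ = 1054174.14/20079.51 = 52.50 in.

X̄ = 95.98 in, Ȳ = 52.50 in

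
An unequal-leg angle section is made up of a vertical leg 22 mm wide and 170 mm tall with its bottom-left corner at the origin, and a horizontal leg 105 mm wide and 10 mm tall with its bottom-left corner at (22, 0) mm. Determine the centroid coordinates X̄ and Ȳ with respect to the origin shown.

X̄ = 24.92 mm, Ȳ = 67.46 mm

vertical leg: A = 22 × 170 = 3740.00, centroid at (11.00, 85.00).
horizontal leg: A = 105 × 10 = 1050.00, centroid at (74.50, 5.00).
ΣA = 4790.00 mm²
ΣAX̄ = (3740.00)(11.00) + (1050.00)(74.50) = 119365.00 mm³
ΣAȲ = (3740.00)(85.00) + (1050.00)(5.00) = 323150.00 mm³
X̄ = 119365.00 / 4790.00 = 24.92 mm
Ȳ = 323150.00 / 4790.00 = 67.46 mm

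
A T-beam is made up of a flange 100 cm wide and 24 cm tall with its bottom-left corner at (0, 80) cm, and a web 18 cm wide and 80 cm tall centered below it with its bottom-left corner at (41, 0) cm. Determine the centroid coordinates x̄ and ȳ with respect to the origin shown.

x̄ = 50.00 cm, ȳ = 72.50 cm

Part | A | x̄ᵢ | ȳᵢ | A·x̄ᵢ | A·ȳᵢ
web | 1440.00 | 50.00 | 40.00 | 72000.00 | 57600.00
flange | 2400.00 | 50.00 | 92.00 | 120000.00 | 220800.00
Σ | 3840.00 |  |  | 192000.00 | 278400.00
x̄ = 192000.00 / 3840.00 = 50.00 cm
ȳ = 278400.00 / 3840.00 = 72.50 cm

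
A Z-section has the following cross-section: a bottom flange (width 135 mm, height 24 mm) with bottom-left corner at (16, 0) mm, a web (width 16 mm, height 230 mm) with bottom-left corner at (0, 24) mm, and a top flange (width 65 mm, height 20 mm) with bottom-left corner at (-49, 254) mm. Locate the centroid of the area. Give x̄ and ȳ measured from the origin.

x̄ = 33.88 mm, ȳ = 108.71 mm

Part | A | x̄ᵢ | ȳᵢ | A·x̄ᵢ | A·ȳᵢ
bottom flange | 3240.00 | 83.50 | 12.00 | 270540.00 | 38880.00
web | 3680.00 | 8.00 | 139.00 | 29440.00 | 511520.00
top flange | 1300.00 | -16.50 | 264.00 | -21450.00 | 343200.00
Σ | 8220.00 |  |  | 278530.00 | 893600.00
x̄ = 278530.00 / 8220.00 = 33.88 mm
ȳ = 893600.00 / 8220.00 = 108.71 mm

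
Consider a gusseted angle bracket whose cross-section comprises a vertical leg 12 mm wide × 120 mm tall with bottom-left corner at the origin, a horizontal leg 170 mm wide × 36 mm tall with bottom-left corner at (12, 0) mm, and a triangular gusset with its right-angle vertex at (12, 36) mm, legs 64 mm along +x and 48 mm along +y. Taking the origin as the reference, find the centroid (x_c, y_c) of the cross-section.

Part | A | x̄ᵢ | ȳᵢ | A·x̄ᵢ | A·ȳᵢ
vertical leg | 1440.00 | 6.00 | 60.00 | 8640.00 | 86400.00
horizontal leg | 6120.00 | 97.00 | 18.00 | 593640.00 | 110160.00
gusset | 1536.00 | 33.33 | 52.00 | 51200.00 | 79872.00
Σ | 9096.00 |  |  | 653480.00 | 276432.00
x_c = 653480.00 / 9096.00 = 71.84 mm
y_c = 276432.00 / 9096.00 = 30.39 mm

x_c = 71.84 mm, y_c = 30.39 mm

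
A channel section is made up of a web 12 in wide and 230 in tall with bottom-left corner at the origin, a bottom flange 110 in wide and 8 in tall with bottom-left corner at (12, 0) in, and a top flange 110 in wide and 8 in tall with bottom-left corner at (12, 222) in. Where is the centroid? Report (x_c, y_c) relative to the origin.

web: A = 12 × 230 = 2760.00, centroid at (6.00, 115.00).
bottom flange: A = 110 × 8 = 880.00, centroid at (67.00, 4.00).
top flange: A = 110 × 8 = 880.00, centroid at (67.00, 226.00).
ΣA = 4520.00 in²
ΣAx_c = (2760.00)(6.00) + (880.00)(67.00) + (880.00)(67.00) = 134480.00 in³
ΣAy_c = (2760.00)(115.00) + (880.00)(4.00) + (880.00)(226.00) = 519800.00 in³
x_c = 134480.00 / 4520.00 = 29.75 in
y_c = 519800.00 / 4520.00 = 115.00 in

x_c = 29.75 in, y_c = 115.00 in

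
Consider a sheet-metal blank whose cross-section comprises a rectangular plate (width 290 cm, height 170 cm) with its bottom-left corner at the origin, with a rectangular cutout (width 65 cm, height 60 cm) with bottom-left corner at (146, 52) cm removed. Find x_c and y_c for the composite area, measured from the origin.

plate: A = 290 × 170 = 49300.00, centroid at (145.00, 85.00).
hole: A = −(65 × 60) = -3900.00, centroid at (178.50, 82.00).
ΣA = 45400.00 cm²
ΣAx_c = (49300.00)(145.00) + (-3900.00)(178.50) = 6452350.00 cm³
ΣAy_c = (49300.00)(85.00) + (-3900.00)(82.00) = 3870700.00 cm³
x_c = 6452350.00 / 45400.00 = 142.12 cm
y_c = 3870700.00 / 45400.00 = 85.26 cm

x_c = 142.12 cm, y_c = 85.26 cm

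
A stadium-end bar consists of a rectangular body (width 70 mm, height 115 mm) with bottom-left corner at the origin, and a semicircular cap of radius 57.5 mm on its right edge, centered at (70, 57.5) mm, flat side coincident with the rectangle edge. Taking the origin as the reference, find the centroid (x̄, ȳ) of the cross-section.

x̄ = 58.30 mm, ȳ = 57.50 mm

Part | A | x̄ᵢ | ȳᵢ | A·x̄ᵢ | A·ȳᵢ
rectangular body | 8050.00 | 35.00 | 57.50 | 281750.00 | 462875.00
semicircular end | 5193.45 | 94.40 | 57.50 | 490280.76 | 298623.11
Σ | 13243.45 |  |  | 772030.76 | 761498.11
x̄ = 772030.76 / 13243.45 = 58.30 mm
ȳ = 761498.11 / 13243.45 = 57.50 mm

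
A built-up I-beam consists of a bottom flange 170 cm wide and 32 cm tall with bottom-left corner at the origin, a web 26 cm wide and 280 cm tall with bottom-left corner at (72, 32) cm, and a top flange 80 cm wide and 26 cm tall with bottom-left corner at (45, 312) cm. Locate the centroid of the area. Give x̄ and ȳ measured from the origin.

bottom flange: A = 170 × 32 = 5440.00, centroid at (85.00, 16.00).
web: A = 26 × 280 = 7280.00, centroid at (85.00, 172.00).
top flange: A = 80 × 26 = 2080.00, centroid at (85.00, 325.00).
ΣA = 14800.00 cm²
ΣAx̄ = (5440.00)(85.00) + (7280.00)(85.00) + (2080.00)(85.00) = 1258000.00 cm³
ΣAȳ = (5440.00)(16.00) + (7280.00)(172.00) + (2080.00)(325.00) = 2015200.00 cm³
x̄ = 1258000.00 / 14800.00 = 85.00 cm
ȳ = 2015200.00 / 14800.00 = 136.16 cm

x̄ = 85.00 cm, ȳ = 136.16 cm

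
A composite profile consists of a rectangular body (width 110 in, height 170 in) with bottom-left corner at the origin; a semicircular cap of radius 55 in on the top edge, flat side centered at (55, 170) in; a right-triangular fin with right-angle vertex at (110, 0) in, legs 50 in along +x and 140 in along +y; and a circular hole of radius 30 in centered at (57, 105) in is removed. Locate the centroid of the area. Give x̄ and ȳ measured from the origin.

rectangular body: A = 110 × 170 = 18700.00, centroid at (55.00, 85.00).
semicircular top: A = ½π·55² = 4751.66, centroid at (55.00, 193.34).
triangular fin: A = ½·50·140 = 3500.00, centroid at (126.67, 46.67).
hole: A = −π·30² = -2827.43, centroid at (57.00, 105.00).
ΣA = 24124.23 in², ΣAx̄ = 1572010.87 in³, ΣAȳ = 2374651.51 in³.
x̄ = 1572010.87/24124.23 = 65.16 in; ȳ = 2374651.51/24124.23 = 98.43 in.

x̄ = 65.16 in, ȳ = 98.43 in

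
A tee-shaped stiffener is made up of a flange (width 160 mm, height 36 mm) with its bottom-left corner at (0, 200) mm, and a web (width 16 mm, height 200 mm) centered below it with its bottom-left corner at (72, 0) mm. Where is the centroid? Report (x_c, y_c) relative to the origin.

x_c = 80.00 mm, y_c = 175.86 mm

web: A = 16 × 200 = 3200.00, centroid at (80.00, 100.00).
flange: A = 160 × 36 = 5760.00, centroid at (80.00, 218.00).
ΣA = 8960.00 mm²
ΣAx_c = (3200.00)(80.00) + (5760.00)(80.00) = 716800.00 mm³
ΣAy_c = (3200.00)(100.00) + (5760.00)(218.00) = 1575680.00 mm³
x_c = 716800.00 / 8960.00 = 80.00 mm
y_c = 1575680.00 / 8960.00 = 175.86 mm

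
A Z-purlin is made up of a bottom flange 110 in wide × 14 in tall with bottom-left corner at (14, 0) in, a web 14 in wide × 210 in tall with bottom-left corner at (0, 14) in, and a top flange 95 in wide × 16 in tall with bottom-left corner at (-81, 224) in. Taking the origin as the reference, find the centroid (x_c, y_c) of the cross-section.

bottom flange: A = 110 × 14 = 1540.00, centroid at (69.00, 7.00).
web: A = 14 × 210 = 2940.00, centroid at (7.00, 119.00).
top flange: A = 95 × 16 = 1520.00, centroid at (-33.50, 232.00).
ΣA = 6000.00 in², ΣAx_c = 75920.00 in³, ΣAy_c = 713280.00 in³.
x_c = 75920.00/6000.00 = 12.65 in; y_c = 713280.00/6000.00 = 118.88 in.

x_c = 12.65 in, y_c = 118.88 in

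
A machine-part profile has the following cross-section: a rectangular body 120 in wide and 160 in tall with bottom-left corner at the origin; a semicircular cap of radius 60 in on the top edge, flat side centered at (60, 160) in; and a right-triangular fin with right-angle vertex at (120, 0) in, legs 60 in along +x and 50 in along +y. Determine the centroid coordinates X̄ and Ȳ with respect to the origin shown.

rectangular body: A = 120 × 160 = 19200.00, centroid at (60.00, 80.00).
semicircular top: A = ½π·60² = 5654.87, centroid at (60.00, 185.46).
triangular fin: A = ½·60·50 = 1500.00, centroid at (140.00, 16.67).
ΣA = 26354.87 in²
ΣAX̄ = (19200.00)(60.00) + (5654.87)(60.00) + (1500.00)(140.00) = 1701292.01 in³
ΣAȲ = (19200.00)(80.00) + (5654.87)(185.46) + (1500.00)(16.67) = 2609778.68 in³
X̄ = 1701292.01 / 26354.87 = 64.55 in
Ȳ = 2609778.68 / 26354.87 = 99.02 in

X̄ = 64.55 in, Ȳ = 99.02 in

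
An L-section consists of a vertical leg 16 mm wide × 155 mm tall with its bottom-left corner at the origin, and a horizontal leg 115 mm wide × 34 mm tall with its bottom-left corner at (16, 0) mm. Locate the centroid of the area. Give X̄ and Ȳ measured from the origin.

X̄ = 48.08 mm, Ȳ = 40.48 mm

vertical leg: A = 16 × 155 = 2480.00, centroid at (8.00, 77.50).
horizontal leg: A = 115 × 34 = 3910.00, centroid at (73.50, 17.00).
ΣA = 6390.00 mm², ΣAX̄ = 307225.00 mm³, ΣAȲ = 258670.00 mm³.
X̄ = 307225.00/6390.00 = 48.08 mm; Ȳ = 258670.00/6390.00 = 40.48 mm.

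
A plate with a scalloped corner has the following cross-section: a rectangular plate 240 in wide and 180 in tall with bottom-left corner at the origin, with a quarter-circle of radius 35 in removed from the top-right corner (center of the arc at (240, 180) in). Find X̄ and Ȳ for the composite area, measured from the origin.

X̄ = 117.60 in, Ȳ = 88.29 in

plate: A = 240 × 180 = 43200.00, centroid at (120.00, 90.00).
removed quarter-circle: A = −¼π·35² = -962.11, centroid at (225.15, 165.15).
ΣA = 42237.89 in², ΣAX̄ = 4967384.61 in³, ΣAȲ = 3729111.37 in³.
X̄ = 4967384.61/42237.89 = 117.60 in; Ȳ = 3729111.37/42237.89 = 88.29 in.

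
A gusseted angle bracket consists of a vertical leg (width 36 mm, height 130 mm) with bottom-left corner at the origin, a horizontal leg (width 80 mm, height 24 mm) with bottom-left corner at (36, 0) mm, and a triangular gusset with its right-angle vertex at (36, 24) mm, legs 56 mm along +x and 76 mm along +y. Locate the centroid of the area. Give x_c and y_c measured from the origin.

vertical leg: A = 36 × 130 = 4680.00, centroid at (18.00, 65.00).
horizontal leg: A = 80 × 24 = 1920.00, centroid at (76.00, 12.00).
gusset: A = ½·56·76 = 2128.00, centroid at (54.67, 49.33).
ΣA = 8728.00 mm²
ΣAx_c = (4680.00)(18.00) + (1920.00)(76.00) + (2128.00)(54.67) = 346490.67 mm³
ΣAy_c = (4680.00)(65.00) + (1920.00)(12.00) + (2128.00)(49.33) = 432221.33 mm³
x_c = 346490.67 / 8728.00 = 39.70 mm
y_c = 432221.33 / 8728.00 = 49.52 mm

x_c = 39.70 mm, y_c = 49.52 mm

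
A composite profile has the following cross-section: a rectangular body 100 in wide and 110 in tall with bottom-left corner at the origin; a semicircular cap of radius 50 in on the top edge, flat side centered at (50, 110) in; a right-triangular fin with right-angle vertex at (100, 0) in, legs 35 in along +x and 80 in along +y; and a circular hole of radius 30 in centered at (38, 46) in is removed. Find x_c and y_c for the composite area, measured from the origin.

rectangular body: A = 100 × 110 = 11000.00, centroid at (50.00, 55.00).
semicircular top: A = ½π·50² = 3926.99, centroid at (50.00, 131.22).
triangular fin: A = ½·35·80 = 1400.00, centroid at (111.67, 26.67).
hole: A = −π·30² = -2827.43, centroid at (38.00, 46.00).
ΣA = 13499.56 in²
ΣAx_c = (11000.00)(50.00) + (3926.99)(50.00) + (1400.00)(111.67) + (-2827.43)(38.00) = 795240.41 in³
ΣAy_c = (11000.00)(55.00) + (3926.99)(131.22) + (1400.00)(26.67) + (-2827.43)(46.00) = 1027573.72 in³
x_c = 795240.41 / 13499.56 = 58.91 in
y_c = 1027573.72 / 13499.56 = 76.12 in

x_c = 58.91 in, y_c = 76.12 in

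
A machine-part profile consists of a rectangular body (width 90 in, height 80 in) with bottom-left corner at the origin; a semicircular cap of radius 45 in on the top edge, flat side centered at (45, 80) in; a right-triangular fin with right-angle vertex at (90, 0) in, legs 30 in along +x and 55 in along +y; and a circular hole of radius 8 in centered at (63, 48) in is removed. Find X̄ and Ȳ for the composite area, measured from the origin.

X̄ = 48.79 in, Ȳ = 55.31 in

Part | A | x̄ᵢ | ȳᵢ | A·x̄ᵢ | A·ȳᵢ
rectangular body | 7200.00 | 45.00 | 40.00 | 324000.00 | 288000.00
semicircular top | 3180.86 | 45.00 | 99.10 | 143138.82 | 315219.00
triangular fin | 825.00 | 100.00 | 18.33 | 82500.00 | 15125.00
hole | -201.06 | 63.00 | 48.00 | -12666.90 | -9650.97
Σ | 11004.80 |  |  | 536971.91 | 608693.03
X̄ = 536971.91 / 11004.80 = 48.79 in
Ȳ = 608693.03 / 11004.80 = 55.31 in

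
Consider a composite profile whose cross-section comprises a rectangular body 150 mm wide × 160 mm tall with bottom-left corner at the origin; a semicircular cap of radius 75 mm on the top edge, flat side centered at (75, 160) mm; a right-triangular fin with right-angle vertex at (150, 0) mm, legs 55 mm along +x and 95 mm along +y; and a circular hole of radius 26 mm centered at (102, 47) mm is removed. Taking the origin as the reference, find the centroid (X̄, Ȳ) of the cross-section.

rectangular body: A = 150 × 160 = 24000.00, centroid at (75.00, 80.00).
semicircular top: A = ½π·75² = 8835.73, centroid at (75.00, 191.83).
triangular fin: A = ½·55·95 = 2612.50, centroid at (168.33, 31.67).
hole: A = −π·26² = -2123.72, centroid at (102.00, 47.00).
ΣA = 33324.51 mm², ΣAX̄ = 2685831.44 mm³, ΣAȲ = 3597881.18 mm³.
X̄ = 2685831.44/33324.51 = 80.60 mm; Ȳ = 3597881.18/33324.51 = 107.97 mm.

X̄ = 80.60 mm, Ȳ = 107.97 mm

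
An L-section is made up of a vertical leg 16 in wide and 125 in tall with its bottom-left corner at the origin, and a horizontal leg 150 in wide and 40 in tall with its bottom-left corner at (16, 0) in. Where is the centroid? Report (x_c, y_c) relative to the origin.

Part | A | x̄ᵢ | ȳᵢ | A·x̄ᵢ | A·ȳᵢ
vertical leg | 2000.00 | 8.00 | 62.50 | 16000.00 | 125000.00
horizontal leg | 6000.00 | 91.00 | 20.00 | 546000.00 | 120000.00
Σ | 8000.00 |  |  | 562000.00 | 245000.00
x_c = 562000.00 / 8000.00 = 70.25 in
y_c = 245000.00 / 8000.00 = 30.62 in

x_c = 70.25 in, y_c = 30.62 in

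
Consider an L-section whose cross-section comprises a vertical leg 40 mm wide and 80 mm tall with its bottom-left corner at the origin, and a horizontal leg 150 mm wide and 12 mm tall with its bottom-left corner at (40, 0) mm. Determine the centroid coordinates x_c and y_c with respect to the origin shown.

vertical leg: A = 40 × 80 = 3200.00, centroid at (20.00, 40.00).
horizontal leg: A = 150 × 12 = 1800.00, centroid at (115.00, 6.00).
ΣA = 5000.00 mm²
ΣAx_c = (3200.00)(20.00) + (1800.00)(115.00) = 271000.00 mm³
ΣAy_c = (3200.00)(40.00) + (1800.00)(6.00) = 138800.00 mm³
x_c = 271000.00 / 5000.00 = 54.20 mm
y_c = 138800.00 / 5000.00 = 27.76 mm

x_c = 54.20 mm, y_c = 27.76 mm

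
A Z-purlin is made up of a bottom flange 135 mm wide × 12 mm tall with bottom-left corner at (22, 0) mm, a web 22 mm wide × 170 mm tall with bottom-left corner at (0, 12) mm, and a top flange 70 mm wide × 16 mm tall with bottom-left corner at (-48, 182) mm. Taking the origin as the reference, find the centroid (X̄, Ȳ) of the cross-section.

bottom flange: A = 135 × 12 = 1620.00, centroid at (89.50, 6.00).
web: A = 22 × 170 = 3740.00, centroid at (11.00, 97.00).
top flange: A = 70 × 16 = 1120.00, centroid at (-13.00, 190.00).
ΣA = 6480.00 mm²
ΣAX̄ = (1620.00)(89.50) + (3740.00)(11.00) + (1120.00)(-13.00) = 171570.00 mm³
ΣAȲ = (1620.00)(6.00) + (3740.00)(97.00) + (1120.00)(190.00) = 585300.00 mm³
X̄ = 171570.00 / 6480.00 = 26.48 mm
Ȳ = 585300.00 / 6480.00 = 90.32 mm

X̄ = 26.48 mm, Ȳ = 90.32 mm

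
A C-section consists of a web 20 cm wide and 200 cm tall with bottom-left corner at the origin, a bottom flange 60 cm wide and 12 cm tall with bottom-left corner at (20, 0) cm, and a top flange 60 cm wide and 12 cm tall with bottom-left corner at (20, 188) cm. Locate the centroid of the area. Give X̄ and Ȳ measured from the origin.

Part | A | x̄ᵢ | ȳᵢ | A·x̄ᵢ | A·ȳᵢ
web | 4000.00 | 10.00 | 100.00 | 40000.00 | 400000.00
bottom flange | 720.00 | 50.00 | 6.00 | 36000.00 | 4320.00
top flange | 720.00 | 50.00 | 194.00 | 36000.00 | 139680.00
Σ | 5440.00 |  |  | 112000.00 | 544000.00
X̄ = 112000.00 / 5440.00 = 20.59 cm
Ȳ = 544000.00 / 5440.00 = 100.00 cm

X̄ = 20.59 cm, Ȳ = 100.00 cm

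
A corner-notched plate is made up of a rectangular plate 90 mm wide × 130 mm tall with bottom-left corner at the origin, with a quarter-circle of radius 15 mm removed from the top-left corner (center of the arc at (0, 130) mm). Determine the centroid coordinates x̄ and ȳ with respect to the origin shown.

plate: A = 90 × 130 = 11700.00, centroid at (45.00, 65.00).
removed quarter-circle: A = −¼π·15² = -176.71, centroid at (6.37, 123.63).
ΣA = 11523.29 mm², ΣAx̄ = 525375.00 mm³, ΣAȳ = 738652.10 mm³.
x̄ = 525375.00/11523.29 = 45.59 mm; ȳ = 738652.10/11523.29 = 64.10 mm.

x̄ = 45.59 mm, ȳ = 64.10 mm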